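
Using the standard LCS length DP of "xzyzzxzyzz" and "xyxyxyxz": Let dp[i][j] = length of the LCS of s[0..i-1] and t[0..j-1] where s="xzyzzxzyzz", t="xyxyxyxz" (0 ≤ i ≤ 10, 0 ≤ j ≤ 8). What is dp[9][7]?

4

   ''  x  y  x  y  x  y  x  z
''  0  0  0  0  0  0  0  0  0
 x  0  1  1  1  1  1  1  1  1
 z  0  1  1  1  1  1  1  1  2
 y  0  1  2  2  2  2  2  2  2
 z  0  1  2  2  2  2  2  2  3
 z  0  1  2  2  2  2  2  2  3
 x  0  1  2  3  3  3  3  3  3
 z  0  1  2  3  3  3  3  3  4
 y  0  1  2  3  4  4  4  4  4
 z  0  1  2  3  4  4  4  4  5
 z  0  1  2  3  4  4  4  4  5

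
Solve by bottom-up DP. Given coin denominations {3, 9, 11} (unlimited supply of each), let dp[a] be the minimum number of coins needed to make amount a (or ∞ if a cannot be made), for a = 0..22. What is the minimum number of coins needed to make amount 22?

 a  0  1  2  3  4  5  6  7  8  9 10 11 12 13 14 15 16 17 18 19 20 21 22
dp  0  -  -  1  -  -  2  -  -  1  -  1  2  -  2  3  -  3  2  -  2  3  2
(- denotes ∞ / unreachable)

2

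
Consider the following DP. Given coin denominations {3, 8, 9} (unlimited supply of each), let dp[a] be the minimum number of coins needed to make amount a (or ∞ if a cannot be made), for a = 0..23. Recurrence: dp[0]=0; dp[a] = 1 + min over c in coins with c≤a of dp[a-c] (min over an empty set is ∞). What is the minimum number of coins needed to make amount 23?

4

 a  0  1  2  3  4  5  6  7  8  9 10 11 12 13 14 15 16 17 18 19 20 21 22 23
dp  0  -  -  1  -  -  2  -  1  1  -  2  2  -  3  3  2  2  2  3  3  3  4  4
(- denotes ∞ / unreachable)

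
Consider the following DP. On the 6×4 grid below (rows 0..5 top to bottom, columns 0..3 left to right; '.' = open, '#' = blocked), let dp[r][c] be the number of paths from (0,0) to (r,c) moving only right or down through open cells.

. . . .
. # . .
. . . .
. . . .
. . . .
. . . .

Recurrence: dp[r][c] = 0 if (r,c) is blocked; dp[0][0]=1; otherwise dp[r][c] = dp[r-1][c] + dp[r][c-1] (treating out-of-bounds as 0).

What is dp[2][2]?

r\c   0   1   2   3
  0   1   1   1   1
  1   1   0   1   2
  2   1   1   2   4
  3   1   2   4   8
  4   1   3   7  15
  5   1   4  11  26

2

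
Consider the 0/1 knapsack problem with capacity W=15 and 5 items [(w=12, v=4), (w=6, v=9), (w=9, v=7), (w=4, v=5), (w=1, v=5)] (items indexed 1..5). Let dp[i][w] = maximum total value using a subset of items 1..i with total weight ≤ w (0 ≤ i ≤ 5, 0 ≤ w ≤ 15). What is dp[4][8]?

i\w   0   1   2   3   4   5   6   7   8   9  10  11  12  13  14  15
  0   0   0   0   0   0   0   0   0   0   0   0   0   0   0   0   0
  1   0   0   0   0   0   0   0   0   0   0   0   0   4   4   4   4
  2   0   0   0   0   0   0   9   9   9   9   9   9   9   9   9   9
  3   0   0   0   0   0   0   9   9   9   9   9   9   9   9   9  16
  4   0   0   0   0   5   5   9   9   9   9  14  14  14  14  14  16
  5   0   5   5   5   5  10  10  14  14  14  14  19  19  19  19  19

9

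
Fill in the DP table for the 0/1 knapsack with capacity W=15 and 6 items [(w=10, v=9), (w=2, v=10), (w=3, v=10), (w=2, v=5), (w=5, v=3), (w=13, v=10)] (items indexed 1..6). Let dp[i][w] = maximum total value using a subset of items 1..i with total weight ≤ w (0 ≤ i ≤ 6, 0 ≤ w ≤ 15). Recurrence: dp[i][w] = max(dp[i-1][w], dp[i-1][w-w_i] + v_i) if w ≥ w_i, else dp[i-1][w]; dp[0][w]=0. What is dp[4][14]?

25

i\w   0   1   2   3   4   5   6   7   8   9  10  11  12  13  14  15
  0   0   0   0   0   0   0   0   0   0   0   0   0   0   0   0   0
  1   0   0   0   0   0   0   0   0   0   0   9   9   9   9   9   9
  2   0   0  10  10  10  10  10  10  10  10  10  10  19  19  19  19
  3   0   0  10  10  10  20  20  20  20  20  20  20  20  20  20  29
  4   0   0  10  10  15  20  20  25  25  25  25  25  25  25  25  29
  5   0   0  10  10  15  20  20  25  25  25  25  25  28  28  28  29
  6   0   0  10  10  15  20  20  25  25  25  25  25  28  28  28  29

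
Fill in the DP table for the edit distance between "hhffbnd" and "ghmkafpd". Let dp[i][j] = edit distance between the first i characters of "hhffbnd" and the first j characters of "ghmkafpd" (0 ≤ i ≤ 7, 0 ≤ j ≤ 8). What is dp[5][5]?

   ''  g  h  m  k  a  f  p  d
''  0  1  2  3  4  5  6  7  8
 h  1  1  1  2  3  4  5  6  7
 h  2  2  1  2  3  4  5  6  7
 f  3  3  2  2  3  4  4  5  6
 f  4  4  3  3  3  4  4  5  6
 b  5  5  4  4  4  4  5  5  6
 n  6  6  5  5  5  5  5  6  6
 d  7  7  6  6  6  6  6  6  6

4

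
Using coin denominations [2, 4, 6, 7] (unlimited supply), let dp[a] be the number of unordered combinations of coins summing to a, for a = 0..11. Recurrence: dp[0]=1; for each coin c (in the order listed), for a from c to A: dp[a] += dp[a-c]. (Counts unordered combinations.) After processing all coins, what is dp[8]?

after  coin     0     1     2     3     4     5     6     7     8     9    10    11
          2     1     0     1     0     1     0     1     0     1     0     1     0
          4     1     0     1     0     2     0     2     0     3     0     3     0
          6     1     0     1     0     2     0     3     0     4     0     5     0
          7     1     0     1     0     2     0     3     1     4     1     5     2

4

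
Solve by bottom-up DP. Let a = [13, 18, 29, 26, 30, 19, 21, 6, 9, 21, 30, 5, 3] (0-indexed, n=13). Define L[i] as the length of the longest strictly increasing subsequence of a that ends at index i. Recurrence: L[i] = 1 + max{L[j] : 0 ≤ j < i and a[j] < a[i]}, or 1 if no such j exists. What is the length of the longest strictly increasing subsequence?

5

   i    0    1    2    3    4    5    6    7    8    9   10   11   12
a[i]   13   18   29   26   30   19   21    6    9   21   30    5    3
L[i]    1    2    3    3    4    3    4    1    2    4    5    1    1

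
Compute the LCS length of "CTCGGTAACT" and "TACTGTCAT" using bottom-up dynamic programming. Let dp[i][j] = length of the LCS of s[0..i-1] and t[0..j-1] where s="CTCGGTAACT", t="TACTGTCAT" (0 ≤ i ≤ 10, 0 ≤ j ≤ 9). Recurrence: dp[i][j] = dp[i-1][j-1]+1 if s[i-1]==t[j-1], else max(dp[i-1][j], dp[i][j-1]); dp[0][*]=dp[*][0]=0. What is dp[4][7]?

3

   ''  T  A  C  T  G  T  C  A  T
''  0  0  0  0  0  0  0  0  0  0
 C  0  0  0  1  1  1  1  1  1  1
 T  0  1  1  1  2  2  2  2  2  2
 C  0  1  1  2  2  2  2  3  3  3
 G  0  1  1  2  2  3  3  3  3  3
 G  0  1  1  2  2  3  3  3  3  3
 T  0  1  1  2  3  3  4  4  4  4
 A  0  1  2  2  3  3  4  4  5  5
 A  0  1  2  2  3  3  4  4  5  5
 C  0  1  2  3  3  3  4  5  5  5
 T  0  1  2  3  4  4  4  5  5  6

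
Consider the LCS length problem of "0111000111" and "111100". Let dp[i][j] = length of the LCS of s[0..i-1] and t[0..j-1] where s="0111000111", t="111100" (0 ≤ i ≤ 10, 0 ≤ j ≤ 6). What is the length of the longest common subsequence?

   ''  1  1  1  1  0  0
''  0  0  0  0  0  0  0
 0  0  0  0  0  0  1  1
 1  0  1  1  1  1  1  1
 1  0  1  2  2  2  2  2
 1  0  1  2  3  3  3  3
 0  0  1  2  3  3  4  4
 0  0  1  2  3  3  4  5
 0  0  1  2  3  3  4  5
 1  0  1  2  3  4  4  5
 1  0  1  2  3  4  4  5
 1  0  1  2  3  4  4  5

5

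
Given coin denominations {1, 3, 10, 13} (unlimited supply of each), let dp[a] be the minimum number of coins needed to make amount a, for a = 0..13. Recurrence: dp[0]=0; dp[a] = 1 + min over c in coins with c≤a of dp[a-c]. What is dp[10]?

1

 a  0  1  2  3  4  5  6  7  8  9 10 11 12 13
dp  0  1  2  1  2  3  2  3  4  3  1  2  3  1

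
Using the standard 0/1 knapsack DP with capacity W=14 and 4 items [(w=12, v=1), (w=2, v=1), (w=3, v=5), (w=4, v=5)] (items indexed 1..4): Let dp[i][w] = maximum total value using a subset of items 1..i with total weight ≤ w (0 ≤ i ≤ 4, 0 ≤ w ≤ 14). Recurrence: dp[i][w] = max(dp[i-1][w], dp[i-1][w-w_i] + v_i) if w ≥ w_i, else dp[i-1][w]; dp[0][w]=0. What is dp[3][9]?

6

i\w   0   1   2   3   4   5   6   7   8   9  10  11  12  13  14
  0   0   0   0   0   0   0   0   0   0   0   0   0   0   0   0
  1   0   0   0   0   0   0   0   0   0   0   0   0   1   1   1
  2   0   0   1   1   1   1   1   1   1   1   1   1   1   1   2
  3   0   0   1   5   5   6   6   6   6   6   6   6   6   6   6
  4   0   0   1   5   5   6   6  10  10  11  11  11  11  11  11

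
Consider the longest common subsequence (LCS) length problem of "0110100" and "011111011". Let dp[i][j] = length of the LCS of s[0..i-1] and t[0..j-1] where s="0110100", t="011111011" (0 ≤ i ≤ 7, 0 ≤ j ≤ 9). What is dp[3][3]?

3

   ''  0  1  1  1  1  1  0  1  1
''  0  0  0  0  0  0  0  0  0  0
 0  0  1  1  1  1  1  1  1  1  1
 1  0  1  2  2  2  2  2  2  2  2
 1  0  1  2  3  3  3  3  3  3  3
 0  0  1  2  3  3  3  3  4  4  4
 1  0  1  2  3  4  4  4  4  5  5
 0  0  1  2  3  4  4  4  5  5  5
 0  0  1  2  3  4  4  4  5  5  5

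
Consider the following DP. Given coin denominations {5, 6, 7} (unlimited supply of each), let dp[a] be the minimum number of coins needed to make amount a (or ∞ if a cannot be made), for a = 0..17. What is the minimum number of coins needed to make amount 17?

3

 a  0  1  2  3  4  5  6  7  8  9 10 11 12 13 14 15 16 17
dp  0  -  -  -  -  1  1  1  -  -  2  2  2  2  2  3  3  3
(- denotes ∞ / unreachable)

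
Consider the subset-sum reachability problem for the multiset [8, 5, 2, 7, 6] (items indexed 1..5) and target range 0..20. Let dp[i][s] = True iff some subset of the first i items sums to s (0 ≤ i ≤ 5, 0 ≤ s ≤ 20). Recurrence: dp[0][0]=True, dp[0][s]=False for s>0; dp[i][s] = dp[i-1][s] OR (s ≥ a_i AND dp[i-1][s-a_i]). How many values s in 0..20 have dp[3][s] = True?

8

i\s   0   1   2   3   4   5   6   7   8   9  10  11  12  13  14  15  16  17  18  19  20
  0   T   F   F   F   F   F   F   F   F   F   F   F   F   F   F   F   F   F   F   F   F
  1   T   F   F   F   F   F   F   F   T   F   F   F   F   F   F   F   F   F   F   F   F
  2   T   F   F   F   F   T   F   F   T   F   F   F   F   T   F   F   F   F   F   F   F
  3   T   F   T   F   F   T   F   T   T   F   T   F   F   T   F   T   F   F   F   F   F
  4   T   F   T   F   F   T   F   T   T   T   T   F   T   T   T   T   F   T   F   F   T
  5   T   F   T   F   F   T   T   T   T   T   T   T   T   T   T   T   T   T   T   T   T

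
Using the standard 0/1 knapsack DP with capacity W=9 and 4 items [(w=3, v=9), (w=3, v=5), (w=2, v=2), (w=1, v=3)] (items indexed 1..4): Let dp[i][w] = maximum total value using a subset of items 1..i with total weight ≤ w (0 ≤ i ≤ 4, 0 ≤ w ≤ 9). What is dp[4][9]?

19

i\w   0   1   2   3   4   5   6   7   8   9
  0   0   0   0   0   0   0   0   0   0   0
  1   0   0   0   9   9   9   9   9   9   9
  2   0   0   0   9   9   9  14  14  14  14
  3   0   0   2   9   9  11  14  14  16  16
  4   0   3   3   9  12  12  14  17  17  19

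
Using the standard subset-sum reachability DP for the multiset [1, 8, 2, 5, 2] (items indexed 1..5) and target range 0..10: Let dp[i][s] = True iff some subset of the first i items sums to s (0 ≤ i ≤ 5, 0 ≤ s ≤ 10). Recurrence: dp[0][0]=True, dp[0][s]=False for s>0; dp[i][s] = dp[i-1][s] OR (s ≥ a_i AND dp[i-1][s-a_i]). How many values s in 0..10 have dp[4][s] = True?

10

i\s   0   1   2   3   4   5   6   7   8   9  10
  0   T   F   F   F   F   F   F   F   F   F   F
  1   T   T   F   F   F   F   F   F   F   F   F
  2   T   T   F   F   F   F   F   F   T   T   F
  3   T   T   T   T   F   F   F   F   T   T   T
  4   T   T   T   T   F   T   T   T   T   T   T
  5   T   T   T   T   T   T   T   T   T   T   T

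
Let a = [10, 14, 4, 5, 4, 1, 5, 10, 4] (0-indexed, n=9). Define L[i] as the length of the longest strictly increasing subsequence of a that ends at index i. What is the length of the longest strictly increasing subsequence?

   i    0    1    2    3    4    5    6    7    8
a[i]   10   14    4    5    4    1    5   10    4
L[i]    1    2    1    2    1    1    2    3    2

3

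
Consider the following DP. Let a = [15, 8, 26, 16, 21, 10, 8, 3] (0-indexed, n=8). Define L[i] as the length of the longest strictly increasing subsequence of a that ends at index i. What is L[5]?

   i    0    1    2    3    4    5    6    7
a[i]   15    8   26   16   21   10    8    3
L[i]    1    1    2    2    3    2    1    1

2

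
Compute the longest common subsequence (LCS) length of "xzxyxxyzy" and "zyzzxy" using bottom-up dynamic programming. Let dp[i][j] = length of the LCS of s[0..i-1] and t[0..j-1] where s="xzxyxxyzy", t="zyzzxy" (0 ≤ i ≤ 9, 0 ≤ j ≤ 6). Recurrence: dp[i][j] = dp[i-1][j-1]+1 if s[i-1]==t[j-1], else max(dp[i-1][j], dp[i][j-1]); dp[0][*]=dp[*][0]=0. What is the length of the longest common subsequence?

   ''  z  y  z  z  x  y
''  0  0  0  0  0  0  0
 x  0  0  0  0  0  1  1
 z  0  1  1  1  1  1  1
 x  0  1  1  1  1  2  2
 y  0  1  2  2  2  2  3
 x  0  1  2  2  2  3  3
 x  0  1  2  2  2  3  3
 y  0  1  2  2  2  3  4
 z  0  1  2  3  3  3  4
 y  0  1  2  3  3  3  4

4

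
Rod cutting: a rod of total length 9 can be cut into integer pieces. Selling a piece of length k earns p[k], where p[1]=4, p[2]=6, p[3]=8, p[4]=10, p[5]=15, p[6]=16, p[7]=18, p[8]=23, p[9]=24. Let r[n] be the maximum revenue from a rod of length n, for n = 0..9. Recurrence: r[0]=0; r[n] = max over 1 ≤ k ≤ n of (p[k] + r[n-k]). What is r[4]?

16

   n    0    1    2    3    4    5    6    7    8    9
r[n]    0    4    8   12   16   20   24   28   32   36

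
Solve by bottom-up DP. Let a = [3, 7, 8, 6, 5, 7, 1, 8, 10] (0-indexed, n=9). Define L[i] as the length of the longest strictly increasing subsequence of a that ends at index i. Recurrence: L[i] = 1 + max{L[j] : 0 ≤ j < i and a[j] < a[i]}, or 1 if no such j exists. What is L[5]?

   i    0    1    2    3    4    5    6    7    8
a[i]    3    7    8    6    5    7    1    8   10
L[i]    1    2    3    2    2    3    1    4    5

3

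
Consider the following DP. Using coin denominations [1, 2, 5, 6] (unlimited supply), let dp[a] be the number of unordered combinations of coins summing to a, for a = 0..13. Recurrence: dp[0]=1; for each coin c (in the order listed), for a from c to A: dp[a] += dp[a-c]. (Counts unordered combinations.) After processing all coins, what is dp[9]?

after  coin     0     1     2     3     4     5     6     7     8     9    10    11    12    13
          1     1     1     1     1     1     1     1     1     1     1     1     1     1     1
          2     1     1     2     2     3     3     4     4     5     5     6     6     7     7
          5     1     1     2     2     3     4     5     6     7     8    10    11    13    14
          6     1     1     2     2     3     4     6     7     9    10    13    15    19    21

10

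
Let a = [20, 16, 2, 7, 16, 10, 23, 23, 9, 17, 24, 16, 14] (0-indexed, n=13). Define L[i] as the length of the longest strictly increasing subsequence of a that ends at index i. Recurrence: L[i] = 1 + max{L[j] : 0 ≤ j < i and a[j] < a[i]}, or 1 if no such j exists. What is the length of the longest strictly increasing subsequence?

5

   i    0    1    2    3    4    5    6    7    8    9   10   11   12
a[i]   20   16    2    7   16   10   23   23    9   17   24   16   14
L[i]    1    1    1    2    3    3    4    4    3    4    5    4    4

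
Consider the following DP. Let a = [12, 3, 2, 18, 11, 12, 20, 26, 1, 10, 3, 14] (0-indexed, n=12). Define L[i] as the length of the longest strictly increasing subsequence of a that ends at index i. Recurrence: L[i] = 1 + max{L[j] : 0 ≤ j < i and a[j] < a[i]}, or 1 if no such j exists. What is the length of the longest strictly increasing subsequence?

   i    0    1    2    3    4    5    6    7    8    9   10   11
a[i]   12    3    2   18   11   12   20   26    1   10    3   14
L[i]    1    1    1    2    2    3    4    5    1    2    2    4

5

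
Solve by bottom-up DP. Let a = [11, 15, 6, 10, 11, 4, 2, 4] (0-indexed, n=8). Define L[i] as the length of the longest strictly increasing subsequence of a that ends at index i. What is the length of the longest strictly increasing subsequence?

3

   i    0    1    2    3    4    5    6    7
a[i]   11   15    6   10   11    4    2    4
L[i]    1    2    1    2    3    1    1    2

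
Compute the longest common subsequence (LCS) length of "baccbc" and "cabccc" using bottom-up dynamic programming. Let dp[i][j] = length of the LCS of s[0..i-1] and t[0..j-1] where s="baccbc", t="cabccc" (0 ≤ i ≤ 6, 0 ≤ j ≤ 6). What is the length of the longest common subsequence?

4

   ''  c  a  b  c  c  c
''  0  0  0  0  0  0  0
 b  0  0  0  1  1  1  1
 a  0  0  1  1  1  1  1
 c  0  1  1  1  2  2  2
 c  0  1  1  1  2  3  3
 b  0  1  1  2  2  3  3
 c  0  1  1  2  3  3  4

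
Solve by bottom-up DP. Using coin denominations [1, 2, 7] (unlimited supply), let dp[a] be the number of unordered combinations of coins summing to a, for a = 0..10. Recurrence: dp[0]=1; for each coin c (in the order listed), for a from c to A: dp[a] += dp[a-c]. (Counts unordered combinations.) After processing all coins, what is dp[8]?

after  coin     0     1     2     3     4     5     6     7     8     9    10
          1     1     1     1     1     1     1     1     1     1     1     1
          2     1     1     2     2     3     3     4     4     5     5     6
          7     1     1     2     2     3     3     4     5     6     7     8

6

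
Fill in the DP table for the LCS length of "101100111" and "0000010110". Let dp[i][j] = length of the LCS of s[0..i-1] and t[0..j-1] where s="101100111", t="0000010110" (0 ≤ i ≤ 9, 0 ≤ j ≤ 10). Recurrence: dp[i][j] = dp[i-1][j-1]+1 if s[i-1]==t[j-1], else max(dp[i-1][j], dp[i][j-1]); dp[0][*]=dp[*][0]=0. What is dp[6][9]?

4

   ''  0  0  0  0  0  1  0  1  1  0
''  0  0  0  0  0  0  0  0  0  0  0
 1  0  0  0  0  0  0  1  1  1  1  1
 0  0  1  1  1  1  1  1  2  2  2  2
 1  0  1  1  1  1  1  2  2  3  3  3
 1  0  1  1  1  1  1  2  2  3  4  4
 0  0  1  2  2  2  2  2  3  3  4  5
 0  0  1  2  3  3  3  3  3  3  4  5
 1  0  1  2  3  3  3  4  4  4  4  5
 1  0  1  2  3  3  3  4  4  5  5  5
 1  0  1  2  3  3  3  4  4  5  6  6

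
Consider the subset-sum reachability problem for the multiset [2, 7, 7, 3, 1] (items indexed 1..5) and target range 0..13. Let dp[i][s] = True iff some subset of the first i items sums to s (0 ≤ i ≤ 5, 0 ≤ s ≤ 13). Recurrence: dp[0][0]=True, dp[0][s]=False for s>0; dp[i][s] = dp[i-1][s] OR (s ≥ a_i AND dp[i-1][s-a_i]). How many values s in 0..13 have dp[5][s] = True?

i\s   0   1   2   3   4   5   6   7   8   9  10  11  12  13
  0   T   F   F   F   F   F   F   F   F   F   F   F   F   F
  1   T   F   T   F   F   F   F   F   F   F   F   F   F   F
  2   T   F   T   F   F   F   F   T   F   T   F   F   F   F
  3   T   F   T   F   F   F   F   T   F   T   F   F   F   F
  4   T   F   T   T   F   T   F   T   F   T   T   F   T   F
  5   T   T   T   T   T   T   T   T   T   T   T   T   T   T

14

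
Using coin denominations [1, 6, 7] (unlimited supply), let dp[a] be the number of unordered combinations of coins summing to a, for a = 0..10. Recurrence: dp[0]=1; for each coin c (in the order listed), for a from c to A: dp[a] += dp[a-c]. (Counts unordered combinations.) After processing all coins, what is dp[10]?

3

after  coin     0     1     2     3     4     5     6     7     8     9    10
          1     1     1     1     1     1     1     1     1     1     1     1
          6     1     1     1     1     1     1     2     2     2     2     2
          7     1     1     1     1     1     1     2     3     3     3     3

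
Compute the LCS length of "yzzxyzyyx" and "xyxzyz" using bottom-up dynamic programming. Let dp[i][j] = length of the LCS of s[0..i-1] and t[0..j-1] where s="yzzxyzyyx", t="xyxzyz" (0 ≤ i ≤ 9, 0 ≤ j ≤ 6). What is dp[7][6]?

   ''  x  y  x  z  y  z
''  0  0  0  0  0  0  0
 y  0  0  1  1  1  1  1
 z  0  0  1  1  2  2  2
 z  0  0  1  1  2  2  3
 x  0  1  1  2  2  2  3
 y  0  1  2  2  2  3  3
 z  0  1  2  2  3  3  4
 y  0  1  2  2  3  4  4
 y  0  1  2  2  3  4  4
 x  0  1  2  3  3  4  4

4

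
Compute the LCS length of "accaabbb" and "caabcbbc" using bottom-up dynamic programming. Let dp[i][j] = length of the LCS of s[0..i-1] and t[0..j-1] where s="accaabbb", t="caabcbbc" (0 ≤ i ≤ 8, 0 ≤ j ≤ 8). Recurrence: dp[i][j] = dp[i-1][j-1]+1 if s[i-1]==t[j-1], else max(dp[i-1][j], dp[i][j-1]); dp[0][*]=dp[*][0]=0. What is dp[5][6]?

   ''  c  a  a  b  c  b  b  c
''  0  0  0  0  0  0  0  0  0
 a  0  0  1  1  1  1  1  1  1
 c  0  1  1  1  1  2  2  2  2
 c  0  1  1  1  1  2  2  2  3
 a  0  1  2  2  2  2  2  2  3
 a  0  1  2  3  3  3  3  3  3
 b  0  1  2  3  4  4  4  4  4
 b  0  1  2  3  4  4  5  5  5
 b  0  1  2  3  4  4  5  6  6

3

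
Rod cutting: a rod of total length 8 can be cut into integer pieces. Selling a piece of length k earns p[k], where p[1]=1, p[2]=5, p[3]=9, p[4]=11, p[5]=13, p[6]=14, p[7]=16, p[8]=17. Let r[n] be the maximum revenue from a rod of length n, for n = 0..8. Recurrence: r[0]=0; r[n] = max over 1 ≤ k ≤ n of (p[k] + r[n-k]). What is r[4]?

11

   n    0    1    2    3    4    5    6    7    8
r[n]    0    1    5    9   11   14   18   20   23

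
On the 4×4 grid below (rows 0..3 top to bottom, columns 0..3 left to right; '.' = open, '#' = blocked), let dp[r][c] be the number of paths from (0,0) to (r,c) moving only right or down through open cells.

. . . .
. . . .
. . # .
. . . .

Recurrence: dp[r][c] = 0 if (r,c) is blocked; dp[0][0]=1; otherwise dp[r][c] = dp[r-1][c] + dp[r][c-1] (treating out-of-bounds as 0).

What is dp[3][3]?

8

r\c   0   1   2   3
  0   1   1   1   1
  1   1   2   3   4
  2   1   3   0   4
  3   1   4   4   8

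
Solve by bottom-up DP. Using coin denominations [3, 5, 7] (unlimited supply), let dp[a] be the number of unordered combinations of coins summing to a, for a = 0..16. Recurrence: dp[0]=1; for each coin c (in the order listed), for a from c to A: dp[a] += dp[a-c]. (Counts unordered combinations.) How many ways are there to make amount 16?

after  coin     0     1     2     3     4     5     6     7     8     9    10    11    12    13    14    15    16
          3     1     0     0     1     0     0     1     0     0     1     0     0     1     0     0     1     0
          5     1     0     0     1     0     1     1     0     1     1     1     1     1     1     1     2     1
          7     1     0     0     1     0     1     1     1     1     1     2     1     2     2     2     3     2

2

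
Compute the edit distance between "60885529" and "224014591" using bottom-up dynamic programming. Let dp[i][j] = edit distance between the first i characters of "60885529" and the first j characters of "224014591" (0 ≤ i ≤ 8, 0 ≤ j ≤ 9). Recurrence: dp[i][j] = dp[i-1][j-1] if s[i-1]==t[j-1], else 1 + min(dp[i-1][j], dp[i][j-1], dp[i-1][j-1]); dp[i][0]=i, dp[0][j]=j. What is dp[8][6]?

8

   ''  2  2  4  0  1  4  5  9  1
''  0  1  2  3  4  5  6  7  8  9
 6  1  1  2  3  4  5  6  7  8  9
 0  2  2  2  3  3  4  5  6  7  8
 8  3  3  3  3  4  4  5  6  7  8
 8  4  4  4  4  4  5  5  6  7  8
 5  5  5  5  5  5  5  6  5  6  7
 5  6  6  6  6  6  6  6  6  6  7
 2  7  6  6  7  7  7  7  7  7  7
 9  8  7  7  7  8  8  8  8  7  8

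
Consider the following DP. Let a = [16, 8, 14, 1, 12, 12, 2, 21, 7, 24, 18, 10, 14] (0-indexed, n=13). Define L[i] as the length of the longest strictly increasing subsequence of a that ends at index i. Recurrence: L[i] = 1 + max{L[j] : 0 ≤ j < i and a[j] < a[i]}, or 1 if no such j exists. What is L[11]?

4

   i    0    1    2    3    4    5    6    7    8    9   10   11   12
a[i]   16    8   14    1   12   12    2   21    7   24   18   10   14
L[i]    1    1    2    1    2    2    2    3    3    4    4    4    5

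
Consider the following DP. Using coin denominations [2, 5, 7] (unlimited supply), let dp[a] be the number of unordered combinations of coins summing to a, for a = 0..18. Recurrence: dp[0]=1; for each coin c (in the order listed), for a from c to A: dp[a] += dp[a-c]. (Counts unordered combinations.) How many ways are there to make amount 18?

after  coin     0     1     2     3     4     5     6     7     8     9    10    11    12    13    14    15    16    17    18
          2     1     0     1     0     1     0     1     0     1     0     1     0     1     0     1     0     1     0     1
          5     1     0     1     0     1     1     1     1     1     1     2     1     2     1     2     2     2     2     2
          7     1     0     1     0     1     1     1     2     1     2     2     2     3     2     4     3     4     4     4

4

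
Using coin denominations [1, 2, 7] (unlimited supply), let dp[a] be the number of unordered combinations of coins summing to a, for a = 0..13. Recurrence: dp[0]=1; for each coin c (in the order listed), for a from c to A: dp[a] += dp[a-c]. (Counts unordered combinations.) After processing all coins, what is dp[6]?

after  coin     0     1     2     3     4     5     6     7     8     9    10    11    12    13
          1     1     1     1     1     1     1     1     1     1     1     1     1     1     1
          2     1     1     2     2     3     3     4     4     5     5     6     6     7     7
          7     1     1     2     2     3     3     4     5     6     7     8     9    10    11

4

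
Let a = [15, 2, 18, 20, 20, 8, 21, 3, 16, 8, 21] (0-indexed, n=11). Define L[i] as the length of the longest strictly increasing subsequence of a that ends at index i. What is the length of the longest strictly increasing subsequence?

4

   i    0    1    2    3    4    5    6    7    8    9   10
a[i]   15    2   18   20   20    8   21    3   16    8   21
L[i]    1    1    2    3    3    2    4    2    3    3    4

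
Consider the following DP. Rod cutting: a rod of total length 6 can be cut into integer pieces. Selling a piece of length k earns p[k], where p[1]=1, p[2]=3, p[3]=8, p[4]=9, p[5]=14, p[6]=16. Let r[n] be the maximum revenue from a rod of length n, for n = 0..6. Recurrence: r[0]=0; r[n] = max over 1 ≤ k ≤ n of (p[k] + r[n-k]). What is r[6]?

   n    0    1    2    3    4    5    6
r[n]    0    1    3    8    9   14   16

16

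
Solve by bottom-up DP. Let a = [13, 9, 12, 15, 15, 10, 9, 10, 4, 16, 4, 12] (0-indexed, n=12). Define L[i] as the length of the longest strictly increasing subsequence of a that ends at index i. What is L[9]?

4

   i    0    1    2    3    4    5    6    7    8    9   10   11
a[i]   13    9   12   15   15   10    9   10    4   16    4   12
L[i]    1    1    2    3    3    2    1    2    1    4    1    3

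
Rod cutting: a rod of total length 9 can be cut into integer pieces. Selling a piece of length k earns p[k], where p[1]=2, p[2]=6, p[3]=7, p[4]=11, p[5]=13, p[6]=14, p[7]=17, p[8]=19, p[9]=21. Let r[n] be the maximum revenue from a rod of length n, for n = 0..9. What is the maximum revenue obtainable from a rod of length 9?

   n    0    1    2    3    4    5    6    7    8    9
r[n]    0    2    6    8   12   14   18   20   24   26

26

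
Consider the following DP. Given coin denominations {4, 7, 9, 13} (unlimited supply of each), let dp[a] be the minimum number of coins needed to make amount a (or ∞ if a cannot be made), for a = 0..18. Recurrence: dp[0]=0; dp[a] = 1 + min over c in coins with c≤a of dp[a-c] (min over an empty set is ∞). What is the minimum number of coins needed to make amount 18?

 a  0  1  2  3  4  5  6  7  8  9 10 11 12 13 14 15 16 17 18
dp  0  -  -  -  1  -  -  1  2  1  -  2  3  1  2  3  2  2  2
(- denotes ∞ / unreachable)

2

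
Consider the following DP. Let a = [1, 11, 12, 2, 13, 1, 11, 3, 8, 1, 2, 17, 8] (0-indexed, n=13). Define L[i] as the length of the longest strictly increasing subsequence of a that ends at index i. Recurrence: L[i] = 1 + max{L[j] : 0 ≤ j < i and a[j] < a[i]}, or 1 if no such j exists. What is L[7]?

   i    0    1    2    3    4    5    6    7    8    9   10   11   12
a[i]    1   11   12    2   13    1   11    3    8    1    2   17    8
L[i]    1    2    3    2    4    1    3    3    4    1    2    5    4

3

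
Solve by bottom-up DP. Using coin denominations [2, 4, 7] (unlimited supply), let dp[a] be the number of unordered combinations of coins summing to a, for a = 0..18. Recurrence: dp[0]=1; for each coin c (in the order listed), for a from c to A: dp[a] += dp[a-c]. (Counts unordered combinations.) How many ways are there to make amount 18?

7

after  coin     0     1     2     3     4     5     6     7     8     9    10    11    12    13    14    15    16    17    18
          2     1     0     1     0     1     0     1     0     1     0     1     0     1     0     1     0     1     0     1
          4     1     0     1     0     2     0     2     0     3     0     3     0     4     0     4     0     5     0     5
          7     1     0     1     0     2     0     2     1     3     1     3     2     4     2     5     3     6     3     7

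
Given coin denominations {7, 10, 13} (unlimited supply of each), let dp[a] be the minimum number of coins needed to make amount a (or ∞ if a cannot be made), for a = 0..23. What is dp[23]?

2

 a  0  1  2  3  4  5  6  7  8  9 10 11 12 13 14 15 16 17 18 19 20 21 22 23
dp  0  -  -  -  -  -  -  1  -  -  1  -  -  1  2  -  -  2  -  -  2  3  -  2
(- denotes ∞ / unreachable)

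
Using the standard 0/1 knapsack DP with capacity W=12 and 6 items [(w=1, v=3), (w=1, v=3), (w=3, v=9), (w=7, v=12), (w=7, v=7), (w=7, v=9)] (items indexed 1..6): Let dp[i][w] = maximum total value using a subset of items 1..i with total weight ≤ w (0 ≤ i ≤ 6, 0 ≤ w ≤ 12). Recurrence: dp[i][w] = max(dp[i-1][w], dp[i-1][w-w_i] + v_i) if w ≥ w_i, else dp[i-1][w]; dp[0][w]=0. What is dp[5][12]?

i\w   0   1   2   3   4   5   6   7   8   9  10  11  12
  0   0   0   0   0   0   0   0   0   0   0   0   0   0
  1   0   3   3   3   3   3   3   3   3   3   3   3   3
  2   0   3   6   6   6   6   6   6   6   6   6   6   6
  3   0   3   6   9  12  15  15  15  15  15  15  15  15
  4   0   3   6   9  12  15  15  15  15  18  21  24  27
  5   0   3   6   9  12  15  15  15  15  18  21  24  27
  6   0   3   6   9  12  15  15  15  15  18  21  24  27

27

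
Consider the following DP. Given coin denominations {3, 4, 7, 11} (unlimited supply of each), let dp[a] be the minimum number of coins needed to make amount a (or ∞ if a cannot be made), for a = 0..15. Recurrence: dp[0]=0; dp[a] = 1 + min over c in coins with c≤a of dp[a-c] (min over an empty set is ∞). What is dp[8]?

2

 a  0  1  2  3  4  5  6  7  8  9 10 11 12 13 14 15
dp  0  -  -  1  1  -  2  1  2  3  2  1  3  3  2  2
(- denotes ∞ / unreachable)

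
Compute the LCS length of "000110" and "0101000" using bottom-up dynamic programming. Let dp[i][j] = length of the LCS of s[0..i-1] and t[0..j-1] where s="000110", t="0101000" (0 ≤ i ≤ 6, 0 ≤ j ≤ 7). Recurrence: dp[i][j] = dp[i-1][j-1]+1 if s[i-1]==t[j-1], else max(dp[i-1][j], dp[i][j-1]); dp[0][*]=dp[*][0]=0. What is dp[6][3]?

   ''  0  1  0  1  0  0  0
''  0  0  0  0  0  0  0  0
 0  0  1  1  1  1  1  1  1
 0  0  1  1  2  2  2  2  2
 0  0  1  1  2  2  3  3  3
 1  0  1  2  2  3  3  3  3
 1  0  1  2  2  3  3  3  3
 0  0  1  2  3  3  4  4  4

3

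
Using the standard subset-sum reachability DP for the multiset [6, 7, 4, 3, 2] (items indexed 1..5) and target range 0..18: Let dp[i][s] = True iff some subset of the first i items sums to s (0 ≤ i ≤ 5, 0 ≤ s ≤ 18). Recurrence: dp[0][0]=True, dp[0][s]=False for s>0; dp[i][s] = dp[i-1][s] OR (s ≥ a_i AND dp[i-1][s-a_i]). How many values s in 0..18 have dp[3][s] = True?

i\s   0   1   2   3   4   5   6   7   8   9  10  11  12  13  14  15  16  17  18
  0   T   F   F   F   F   F   F   F   F   F   F   F   F   F   F   F   F   F   F
  1   T   F   F   F   F   F   T   F   F   F   F   F   F   F   F   F   F   F   F
  2   T   F   F   F   F   F   T   T   F   F   F   F   F   T   F   F   F   F   F
  3   T   F   F   F   T   F   T   T   F   F   T   T   F   T   F   F   F   T   F
  4   T   F   F   T   T   F   T   T   F   T   T   T   F   T   T   F   T   T   F
  5   T   F   T   T   T   T   T   T   T   T   T   T   T   T   T   T   T   T   T

8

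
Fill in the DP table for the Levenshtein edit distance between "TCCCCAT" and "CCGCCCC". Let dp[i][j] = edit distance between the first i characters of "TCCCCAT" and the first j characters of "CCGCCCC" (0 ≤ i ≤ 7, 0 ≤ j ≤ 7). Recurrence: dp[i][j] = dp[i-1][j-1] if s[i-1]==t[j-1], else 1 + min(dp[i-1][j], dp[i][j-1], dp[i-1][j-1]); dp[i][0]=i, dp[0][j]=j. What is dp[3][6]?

   ''  C  C  G  C  C  C  C
''  0  1  2  3  4  5  6  7
 T  1  1  2  3  4  5  6  7
 C  2  1  1  2  3  4  5  6
 C  3  2  1  2  2  3  4  5
 C  4  3  2  2  2  2  3  4
 C  5  4  3  3  2  2  2  3
 A  6  5  4  4  3  3  3  3
 T  7  6  5  5  4  4  4  4

4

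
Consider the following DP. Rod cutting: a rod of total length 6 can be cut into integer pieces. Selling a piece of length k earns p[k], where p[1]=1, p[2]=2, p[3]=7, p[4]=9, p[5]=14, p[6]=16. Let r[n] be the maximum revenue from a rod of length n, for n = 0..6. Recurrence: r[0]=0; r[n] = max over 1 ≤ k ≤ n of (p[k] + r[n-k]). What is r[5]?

14

   n    0    1    2    3    4    5    6
r[n]    0    1    2    7    9   14   16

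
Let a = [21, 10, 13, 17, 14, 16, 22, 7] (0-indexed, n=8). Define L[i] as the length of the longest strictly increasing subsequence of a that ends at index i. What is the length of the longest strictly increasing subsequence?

5

   i    0    1    2    3    4    5    6    7
a[i]   21   10   13   17   14   16   22    7
L[i]    1    1    2    3    3    4    5    1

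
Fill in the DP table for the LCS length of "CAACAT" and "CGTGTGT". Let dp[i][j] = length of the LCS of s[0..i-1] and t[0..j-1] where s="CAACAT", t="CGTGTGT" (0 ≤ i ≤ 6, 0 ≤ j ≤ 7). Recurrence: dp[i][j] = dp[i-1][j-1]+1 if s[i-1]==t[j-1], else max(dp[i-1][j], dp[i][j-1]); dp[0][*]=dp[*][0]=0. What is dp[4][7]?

   ''  C  G  T  G  T  G  T
''  0  0  0  0  0  0  0  0
 C  0  1  1  1  1  1  1  1
 A  0  1  1  1  1  1  1  1
 A  0  1  1  1  1  1  1  1
 C  0  1  1  1  1  1  1  1
 A  0  1  1  1  1  1  1  1
 T  0  1  1  2  2  2  2  2

1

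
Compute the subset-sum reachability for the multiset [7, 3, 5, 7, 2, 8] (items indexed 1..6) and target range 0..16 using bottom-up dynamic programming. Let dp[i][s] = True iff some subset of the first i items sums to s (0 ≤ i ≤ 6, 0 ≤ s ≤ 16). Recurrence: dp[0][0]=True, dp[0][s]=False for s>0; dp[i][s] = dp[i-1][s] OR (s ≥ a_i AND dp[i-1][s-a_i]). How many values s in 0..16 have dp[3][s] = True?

i\s   0   1   2   3   4   5   6   7   8   9  10  11  12  13  14  15  16
  0   T   F   F   F   F   F   F   F   F   F   F   F   F   F   F   F   F
  1   T   F   F   F   F   F   F   T   F   F   F   F   F   F   F   F   F
  2   T   F   F   T   F   F   F   T   F   F   T   F   F   F   F   F   F
  3   T   F   F   T   F   T   F   T   T   F   T   F   T   F   F   T   F
  4   T   F   F   T   F   T   F   T   T   F   T   F   T   F   T   T   F
  5   T   F   T   T   F   T   F   T   T   T   T   F   T   F   T   T   T
  6   T   F   T   T   F   T   F   T   T   T   T   T   T   T   T   T   T

8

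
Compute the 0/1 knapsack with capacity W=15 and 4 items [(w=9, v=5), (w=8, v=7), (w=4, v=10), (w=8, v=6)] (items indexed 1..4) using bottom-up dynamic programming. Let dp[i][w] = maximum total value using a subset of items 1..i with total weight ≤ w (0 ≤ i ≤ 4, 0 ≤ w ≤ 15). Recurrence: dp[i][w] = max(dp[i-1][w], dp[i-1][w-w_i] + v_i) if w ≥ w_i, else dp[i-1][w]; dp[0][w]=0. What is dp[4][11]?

i\w   0   1   2   3   4   5   6   7   8   9  10  11  12  13  14  15
  0   0   0   0   0   0   0   0   0   0   0   0   0   0   0   0   0
  1   0   0   0   0   0   0   0   0   0   5   5   5   5   5   5   5
  2   0   0   0   0   0   0   0   0   7   7   7   7   7   7   7   7
  3   0   0   0   0  10  10  10  10  10  10  10  10  17  17  17  17
  4   0   0   0   0  10  10  10  10  10  10  10  10  17  17  17  17

10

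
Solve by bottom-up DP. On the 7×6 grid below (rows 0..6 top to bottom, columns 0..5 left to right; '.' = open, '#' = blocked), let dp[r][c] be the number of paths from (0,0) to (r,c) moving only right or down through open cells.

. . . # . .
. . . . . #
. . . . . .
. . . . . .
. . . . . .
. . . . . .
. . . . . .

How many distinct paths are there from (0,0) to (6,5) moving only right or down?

r\c   0   1   2   3   4   5
  0   1   1   1   0   0   0
  1   1   2   3   3   3   0
  2   1   3   6   9  12  12
  3   1   4  10  19  31  43
  4   1   5  15  34  65 108
  5   1   6  21  55 120 228
  6   1   7  28  83 203 431

431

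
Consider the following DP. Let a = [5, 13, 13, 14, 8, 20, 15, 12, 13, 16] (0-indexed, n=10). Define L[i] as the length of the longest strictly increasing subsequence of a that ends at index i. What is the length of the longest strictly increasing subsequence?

   i    0    1    2    3    4    5    6    7    8    9
a[i]    5   13   13   14    8   20   15   12   13   16
L[i]    1    2    2    3    2    4    4    3    4    5

5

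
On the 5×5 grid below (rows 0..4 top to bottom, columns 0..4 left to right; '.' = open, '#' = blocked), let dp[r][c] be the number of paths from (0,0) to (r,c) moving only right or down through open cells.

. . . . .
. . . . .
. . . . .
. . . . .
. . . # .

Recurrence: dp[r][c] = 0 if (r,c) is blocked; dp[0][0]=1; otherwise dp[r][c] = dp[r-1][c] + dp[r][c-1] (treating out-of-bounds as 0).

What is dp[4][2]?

15

r\c   0   1   2   3   4
  0   1   1   1   1   1
  1   1   2   3   4   5
  2   1   3   6  10  15
  3   1   4  10  20  35
  4   1   5  15   0  35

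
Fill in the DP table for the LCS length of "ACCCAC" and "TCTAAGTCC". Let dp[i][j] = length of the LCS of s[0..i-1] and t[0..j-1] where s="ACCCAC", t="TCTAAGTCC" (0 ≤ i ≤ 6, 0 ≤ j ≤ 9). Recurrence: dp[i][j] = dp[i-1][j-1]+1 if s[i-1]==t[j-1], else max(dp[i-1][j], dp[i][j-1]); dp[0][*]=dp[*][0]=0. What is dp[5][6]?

2

   ''  T  C  T  A  A  G  T  C  C
''  0  0  0  0  0  0  0  0  0  0
 A  0  0  0  0  1  1  1  1  1  1
 C  0  0  1  1  1  1  1  1  2  2
 C  0  0  1  1  1  1  1  1  2  3
 C  0  0  1  1  1  1  1  1  2  3
 A  0  0  1  1  2  2  2  2  2  3
 C  0  0  1  1  2  2  2  2  3  3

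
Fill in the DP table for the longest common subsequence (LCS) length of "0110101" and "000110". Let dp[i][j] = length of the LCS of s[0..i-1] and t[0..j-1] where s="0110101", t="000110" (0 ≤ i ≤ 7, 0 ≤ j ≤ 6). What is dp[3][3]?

1

   ''  0  0  0  1  1  0
''  0  0  0  0  0  0  0
 0  0  1  1  1  1  1  1
 1  0  1  1  1  2  2  2
 1  0  1  1  1  2  3  3
 0  0  1  2  2  2  3  4
 1  0  1  2  2  3  3  4
 0  0  1  2  3  3  3  4
 1  0  1  2  3  4  4  4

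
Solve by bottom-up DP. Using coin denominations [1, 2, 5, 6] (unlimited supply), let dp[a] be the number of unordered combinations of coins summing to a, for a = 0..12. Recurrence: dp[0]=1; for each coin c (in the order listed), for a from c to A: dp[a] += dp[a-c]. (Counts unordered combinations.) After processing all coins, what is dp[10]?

after  coin     0     1     2     3     4     5     6     7     8     9    10    11    12
          1     1     1     1     1     1     1     1     1     1     1     1     1     1
          2     1     1     2     2     3     3     4     4     5     5     6     6     7
          5     1     1     2     2     3     4     5     6     7     8    10    11    13
          6     1     1     2     2     3     4     6     7     9    10    13    15    19

13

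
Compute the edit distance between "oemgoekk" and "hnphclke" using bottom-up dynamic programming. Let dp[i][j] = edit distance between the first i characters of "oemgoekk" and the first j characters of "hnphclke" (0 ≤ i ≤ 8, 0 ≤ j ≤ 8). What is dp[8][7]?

   ''  h  n  p  h  c  l  k  e
''  0  1  2  3  4  5  6  7  8
 o  1  1  2  3  4  5  6  7  8
 e  2  2  2  3  4  5  6  7  7
 m  3  3  3  3  4  5  6  7  8
 g  4  4  4  4  4  5  6  7  8
 o  5  5  5  5  5  5  6  7  8
 e  6  6  6  6  6  6  6  7  7
 k  7  7  7  7  7  7  7  6  7
 k  8  8  8  8  8  8  8  7  7

7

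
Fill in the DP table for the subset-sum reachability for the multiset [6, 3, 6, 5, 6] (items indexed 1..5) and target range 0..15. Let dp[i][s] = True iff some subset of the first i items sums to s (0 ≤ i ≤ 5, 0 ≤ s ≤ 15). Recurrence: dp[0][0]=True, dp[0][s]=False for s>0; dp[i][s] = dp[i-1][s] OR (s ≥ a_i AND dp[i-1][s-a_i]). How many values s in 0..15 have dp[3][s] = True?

6

i\s   0   1   2   3   4   5   6   7   8   9  10  11  12  13  14  15
  0   T   F   F   F   F   F   F   F   F   F   F   F   F   F   F   F
  1   T   F   F   F   F   F   T   F   F   F   F   F   F   F   F   F
  2   T   F   F   T   F   F   T   F   F   T   F   F   F   F   F   F
  3   T   F   F   T   F   F   T   F   F   T   F   F   T   F   F   T
  4   T   F   F   T   F   T   T   F   T   T   F   T   T   F   T   T
  5   T   F   F   T   F   T   T   F   T   T   F   T   T   F   T   T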